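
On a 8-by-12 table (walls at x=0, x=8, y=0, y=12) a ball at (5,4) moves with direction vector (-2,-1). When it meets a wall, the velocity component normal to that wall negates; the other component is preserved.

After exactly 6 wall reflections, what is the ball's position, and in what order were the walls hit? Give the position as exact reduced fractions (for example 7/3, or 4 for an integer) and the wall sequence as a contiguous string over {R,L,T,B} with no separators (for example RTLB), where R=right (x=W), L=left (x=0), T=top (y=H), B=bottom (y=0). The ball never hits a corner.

Final position: (5,12)
Wall sequence: LBRLRT

1. t=5/2 → L at (0,3/2); v=(2,-1)
2. t=3/2 → B at (3,0); v=(2,1)
3. t=5/2 → R at (8,5/2); v=(-2,1)
4. t=4 → L at (0,13/2); v=(2,1)
5. t=4 → R at (8,21/2); v=(-2,1)
6. t=3/2 → T at (5,12); v=(-2,-1)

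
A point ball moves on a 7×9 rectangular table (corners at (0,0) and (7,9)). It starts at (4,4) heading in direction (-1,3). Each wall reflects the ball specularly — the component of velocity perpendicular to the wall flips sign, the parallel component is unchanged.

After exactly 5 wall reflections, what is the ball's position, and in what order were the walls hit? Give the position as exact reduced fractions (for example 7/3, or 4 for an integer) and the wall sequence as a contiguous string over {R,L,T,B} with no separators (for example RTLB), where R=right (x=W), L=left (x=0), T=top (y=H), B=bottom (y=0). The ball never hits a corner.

Final position: (20/3,0)
Wall sequence: TLBTB

1. t=5/3 → T at (7/3,9); v=(-1,-3)
2. t=7/3 → L at (0,2); v=(1,-3)
3. t=2/3 → B at (2/3,0); v=(1,3)
4. t=3 → T at (11/3,9); v=(1,-3)
5. t=3 → B at (20/3,0); v=(1,3)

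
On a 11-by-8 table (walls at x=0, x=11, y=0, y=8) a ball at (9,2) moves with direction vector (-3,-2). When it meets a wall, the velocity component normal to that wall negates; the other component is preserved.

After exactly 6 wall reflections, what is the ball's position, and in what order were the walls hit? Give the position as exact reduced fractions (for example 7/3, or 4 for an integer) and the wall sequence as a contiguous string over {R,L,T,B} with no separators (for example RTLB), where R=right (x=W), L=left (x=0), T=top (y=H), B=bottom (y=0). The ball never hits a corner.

1. t=1 → B at (6,0); v=(-3,2)
2. t=2 → L at (0,4); v=(3,2)
3. t=2 → T at (6,8); v=(3,-2)
4. t=5/3 → R at (11,14/3); v=(-3,-2)
5. t=7/3 → B at (4,0); v=(-3,2)
6. t=4/3 → L at (0,8/3); v=(3,2)

Final position: (0,8/3)
Wall sequence: BLTRBL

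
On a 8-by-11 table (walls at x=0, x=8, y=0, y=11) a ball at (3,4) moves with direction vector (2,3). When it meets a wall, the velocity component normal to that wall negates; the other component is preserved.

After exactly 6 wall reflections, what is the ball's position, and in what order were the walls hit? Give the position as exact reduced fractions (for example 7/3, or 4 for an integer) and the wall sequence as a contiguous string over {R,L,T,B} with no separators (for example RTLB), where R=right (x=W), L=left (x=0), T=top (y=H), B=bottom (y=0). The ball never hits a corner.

1. t=7/3 → T at (23/3,11); v=(2,-3)
2. t=1/6 → R at (8,21/2); v=(-2,-3)
3. t=7/2 → B at (1,0); v=(-2,3)
4. t=1/2 → L at (0,3/2); v=(2,3)
5. t=19/6 → T at (19/3,11); v=(2,-3)
6. t=5/6 → R at (8,17/2); v=(-2,-3)

Final position: (8,17/2)
Wall sequence: TRBLTR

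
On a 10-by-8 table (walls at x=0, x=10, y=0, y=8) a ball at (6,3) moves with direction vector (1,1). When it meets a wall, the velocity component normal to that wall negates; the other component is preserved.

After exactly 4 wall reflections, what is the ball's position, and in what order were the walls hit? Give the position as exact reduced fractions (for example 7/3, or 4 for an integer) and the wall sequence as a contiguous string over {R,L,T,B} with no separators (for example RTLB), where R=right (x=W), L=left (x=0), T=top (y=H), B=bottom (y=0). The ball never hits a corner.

1. t=4 → R at (10,7); v=(-1,1)
2. t=1 → T at (9,8); v=(-1,-1)
3. t=8 → B at (1,0); v=(-1,1)
4. t=1 → L at (0,1); v=(1,1)

Final position: (0,1)
Wall sequence: RTBL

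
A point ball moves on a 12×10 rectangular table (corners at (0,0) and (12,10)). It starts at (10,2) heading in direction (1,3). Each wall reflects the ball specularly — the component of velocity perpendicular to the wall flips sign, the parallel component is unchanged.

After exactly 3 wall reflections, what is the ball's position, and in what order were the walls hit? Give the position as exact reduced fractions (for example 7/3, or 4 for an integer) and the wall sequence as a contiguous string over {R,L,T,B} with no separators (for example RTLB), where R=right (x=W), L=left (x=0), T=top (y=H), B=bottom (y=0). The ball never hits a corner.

Final position: (8,0)
Wall sequence: RTB

1. t=2 → R at (12,8); v=(-1,3)
2. t=2/3 → T at (34/3,10); v=(-1,-3)
3. t=10/3 → B at (8,0); v=(-1,3)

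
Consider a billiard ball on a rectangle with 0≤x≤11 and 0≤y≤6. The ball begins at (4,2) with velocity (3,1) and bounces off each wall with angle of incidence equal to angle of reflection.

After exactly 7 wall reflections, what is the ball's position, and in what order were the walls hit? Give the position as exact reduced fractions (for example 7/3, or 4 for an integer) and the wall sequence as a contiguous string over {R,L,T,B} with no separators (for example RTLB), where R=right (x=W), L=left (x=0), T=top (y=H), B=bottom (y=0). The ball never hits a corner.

Final position: (8,6)
Wall sequence: RTLRBLT

1. t=7/3 → R at (11,13/3); v=(-3,1)
2. t=5/3 → T at (6,6); v=(-3,-1)
3. t=2 → L at (0,4); v=(3,-1)
4. t=11/3 → R at (11,1/3); v=(-3,-1)
5. t=1/3 → B at (10,0); v=(-3,1)
6. t=10/3 → L at (0,10/3); v=(3,1)
7. t=8/3 → T at (8,6); v=(3,-1)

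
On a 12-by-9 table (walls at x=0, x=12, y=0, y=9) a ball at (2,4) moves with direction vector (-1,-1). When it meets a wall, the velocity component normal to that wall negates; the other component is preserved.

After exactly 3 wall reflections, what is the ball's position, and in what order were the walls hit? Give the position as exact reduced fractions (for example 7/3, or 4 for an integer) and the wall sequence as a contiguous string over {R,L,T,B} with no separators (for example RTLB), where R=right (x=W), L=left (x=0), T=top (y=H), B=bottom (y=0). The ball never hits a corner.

Final position: (11,9)
Wall sequence: LBT

1. t=2 → L at (0,2); v=(1,-1)
2. t=2 → B at (2,0); v=(1,1)
3. t=9 → T at (11,9); v=(1,-1)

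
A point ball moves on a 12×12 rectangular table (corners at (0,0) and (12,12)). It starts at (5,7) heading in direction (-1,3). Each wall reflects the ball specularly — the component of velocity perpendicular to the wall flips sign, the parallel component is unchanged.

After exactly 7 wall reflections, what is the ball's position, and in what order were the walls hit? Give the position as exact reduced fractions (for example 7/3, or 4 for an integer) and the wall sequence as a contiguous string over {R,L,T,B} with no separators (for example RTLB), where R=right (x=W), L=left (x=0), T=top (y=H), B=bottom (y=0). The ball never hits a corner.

Final position: (34/3,12)
Wall sequence: TLBTBRT

1. t=5/3 → T at (10/3,12); v=(-1,-3)
2. t=10/3 → L at (0,2); v=(1,-3)
3. t=2/3 → B at (2/3,0); v=(1,3)
4. t=4 → T at (14/3,12); v=(1,-3)
5. t=4 → B at (26/3,0); v=(1,3)
6. t=10/3 → R at (12,10); v=(-1,3)
7. t=2/3 → T at (34/3,12); v=(-1,-3)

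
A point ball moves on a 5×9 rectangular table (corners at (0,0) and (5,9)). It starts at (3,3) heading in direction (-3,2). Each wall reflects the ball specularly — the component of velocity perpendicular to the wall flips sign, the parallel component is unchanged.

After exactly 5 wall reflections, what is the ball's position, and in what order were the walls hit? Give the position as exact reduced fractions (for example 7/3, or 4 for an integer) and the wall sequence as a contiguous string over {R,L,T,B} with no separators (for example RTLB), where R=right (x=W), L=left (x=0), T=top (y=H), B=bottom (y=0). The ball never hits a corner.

1. t=1 → L at (0,5); v=(3,2)
2. t=5/3 → R at (5,25/3); v=(-3,2)
3. t=1/3 → T at (4,9); v=(-3,-2)
4. t=4/3 → L at (0,19/3); v=(3,-2)
5. t=5/3 → R at (5,3); v=(-3,-2)

Final position: (5,3)
Wall sequence: LRTLR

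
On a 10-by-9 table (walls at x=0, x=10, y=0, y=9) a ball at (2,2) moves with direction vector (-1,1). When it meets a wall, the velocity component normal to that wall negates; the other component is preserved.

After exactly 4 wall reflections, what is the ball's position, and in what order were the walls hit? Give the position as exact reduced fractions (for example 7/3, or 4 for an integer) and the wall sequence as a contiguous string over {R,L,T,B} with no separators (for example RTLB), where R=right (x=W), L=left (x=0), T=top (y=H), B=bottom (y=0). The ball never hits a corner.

1. t=2 → L at (0,4); v=(1,1)
2. t=5 → T at (5,9); v=(1,-1)
3. t=5 → R at (10,4); v=(-1,-1)
4. t=4 → B at (6,0); v=(-1,1)

Final position: (6,0)
Wall sequence: LTRB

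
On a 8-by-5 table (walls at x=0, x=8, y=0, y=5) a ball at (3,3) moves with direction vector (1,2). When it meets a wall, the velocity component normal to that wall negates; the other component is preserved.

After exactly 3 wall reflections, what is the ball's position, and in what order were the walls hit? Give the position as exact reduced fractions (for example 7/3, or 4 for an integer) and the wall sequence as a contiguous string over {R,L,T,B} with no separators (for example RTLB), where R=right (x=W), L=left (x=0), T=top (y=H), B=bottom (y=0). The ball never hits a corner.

1. t=1 → T at (4,5); v=(1,-2)
2. t=5/2 → B at (13/2,0); v=(1,2)
3. t=3/2 → R at (8,3); v=(-1,2)

Final position: (8,3)
Wall sequence: TBR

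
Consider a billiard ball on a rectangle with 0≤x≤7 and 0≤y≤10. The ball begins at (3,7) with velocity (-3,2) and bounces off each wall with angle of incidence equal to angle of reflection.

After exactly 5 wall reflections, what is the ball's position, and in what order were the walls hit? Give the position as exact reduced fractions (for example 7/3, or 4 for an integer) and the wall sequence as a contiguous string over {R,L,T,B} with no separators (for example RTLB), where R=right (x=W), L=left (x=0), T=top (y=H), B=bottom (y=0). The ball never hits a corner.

Final position: (5/2,0)
Wall sequence: LTRLB

1. t=1 → L at (0,9); v=(3,2)
2. t=1/2 → T at (3/2,10); v=(3,-2)
3. t=11/6 → R at (7,19/3); v=(-3,-2)
4. t=7/3 → L at (0,5/3); v=(3,-2)
5. t=5/6 → B at (5/2,0); v=(3,2)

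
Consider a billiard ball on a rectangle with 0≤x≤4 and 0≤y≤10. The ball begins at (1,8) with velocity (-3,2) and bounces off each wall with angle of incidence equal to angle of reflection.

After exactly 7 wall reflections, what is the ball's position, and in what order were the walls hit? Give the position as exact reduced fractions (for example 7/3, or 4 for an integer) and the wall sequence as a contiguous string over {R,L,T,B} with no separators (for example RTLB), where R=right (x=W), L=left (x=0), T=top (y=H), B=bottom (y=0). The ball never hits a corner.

Final position: (1,0)
Wall sequence: LTRLRLB

1. t=1/3 → L at (0,26/3); v=(3,2)
2. t=2/3 → T at (2,10); v=(3,-2)
3. t=2/3 → R at (4,26/3); v=(-3,-2)
4. t=4/3 → L at (0,6); v=(3,-2)
5. t=4/3 → R at (4,10/3); v=(-3,-2)
6. t=4/3 → L at (0,2/3); v=(3,-2)
7. t=1/3 → B at (1,0); v=(3,2)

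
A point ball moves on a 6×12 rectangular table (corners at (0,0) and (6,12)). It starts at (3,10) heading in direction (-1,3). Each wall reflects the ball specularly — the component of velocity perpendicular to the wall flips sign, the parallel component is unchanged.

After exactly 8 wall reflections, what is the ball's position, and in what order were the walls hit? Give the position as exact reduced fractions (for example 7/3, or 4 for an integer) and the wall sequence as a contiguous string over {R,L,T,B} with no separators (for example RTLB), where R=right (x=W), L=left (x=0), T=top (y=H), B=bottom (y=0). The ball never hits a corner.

Final position: (5/3,12)
Wall sequence: TLBTRBLT

1. t=2/3 → T at (7/3,12); v=(-1,-3)
2. t=7/3 → L at (0,5); v=(1,-3)
3. t=5/3 → B at (5/3,0); v=(1,3)
4. t=4 → T at (17/3,12); v=(1,-3)
5. t=1/3 → R at (6,11); v=(-1,-3)
6. t=11/3 → B at (7/3,0); v=(-1,3)
7. t=7/3 → L at (0,7); v=(1,3)
8. t=5/3 → T at (5/3,12); v=(1,-3)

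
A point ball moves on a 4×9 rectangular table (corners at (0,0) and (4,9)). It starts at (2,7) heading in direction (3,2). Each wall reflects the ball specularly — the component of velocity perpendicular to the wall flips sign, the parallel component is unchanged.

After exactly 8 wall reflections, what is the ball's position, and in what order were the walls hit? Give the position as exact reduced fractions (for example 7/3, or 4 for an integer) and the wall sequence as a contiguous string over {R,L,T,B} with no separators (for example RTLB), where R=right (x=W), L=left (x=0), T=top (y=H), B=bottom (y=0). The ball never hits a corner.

Final position: (0,11/3)
Wall sequence: RTLRLBRL

1. t=2/3 → R at (4,25/3); v=(-3,2)
2. t=1/3 → T at (3,9); v=(-3,-2)
3. t=1 → L at (0,7); v=(3,-2)
4. t=4/3 → R at (4,13/3); v=(-3,-2)
5. t=4/3 → L at (0,5/3); v=(3,-2)
6. t=5/6 → B at (5/2,0); v=(3,2)
7. t=1/2 → R at (4,1); v=(-3,2)
8. t=4/3 → L at (0,11/3); v=(3,2)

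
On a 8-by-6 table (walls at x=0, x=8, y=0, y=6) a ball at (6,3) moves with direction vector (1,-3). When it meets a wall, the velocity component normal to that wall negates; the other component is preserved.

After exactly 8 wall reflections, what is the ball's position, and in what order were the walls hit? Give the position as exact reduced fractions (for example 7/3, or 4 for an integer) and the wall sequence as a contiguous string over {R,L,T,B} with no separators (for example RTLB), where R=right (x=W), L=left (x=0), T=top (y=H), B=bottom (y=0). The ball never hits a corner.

Final position: (1,6)
Wall sequence: BRTBTBLT

1. t=1 → B at (7,0); v=(1,3)
2. t=1 → R at (8,3); v=(-1,3)
3. t=1 → T at (7,6); v=(-1,-3)
4. t=2 → B at (5,0); v=(-1,3)
5. t=2 → T at (3,6); v=(-1,-3)
6. t=2 → B at (1,0); v=(-1,3)
7. t=1 → L at (0,3); v=(1,3)
8. t=1 → T at (1,6); v=(1,-3)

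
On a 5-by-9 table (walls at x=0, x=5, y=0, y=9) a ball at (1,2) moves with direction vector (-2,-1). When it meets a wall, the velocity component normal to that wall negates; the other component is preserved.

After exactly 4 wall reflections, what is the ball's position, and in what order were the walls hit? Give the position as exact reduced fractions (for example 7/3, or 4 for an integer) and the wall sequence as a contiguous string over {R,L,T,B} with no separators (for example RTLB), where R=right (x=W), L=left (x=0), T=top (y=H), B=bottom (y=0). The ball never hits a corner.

1. t=1/2 → L at (0,3/2); v=(2,-1)
2. t=3/2 → B at (3,0); v=(2,1)
3. t=1 → R at (5,1); v=(-2,1)
4. t=5/2 → L at (0,7/2); v=(2,1)

Final position: (0,7/2)
Wall sequence: LBRL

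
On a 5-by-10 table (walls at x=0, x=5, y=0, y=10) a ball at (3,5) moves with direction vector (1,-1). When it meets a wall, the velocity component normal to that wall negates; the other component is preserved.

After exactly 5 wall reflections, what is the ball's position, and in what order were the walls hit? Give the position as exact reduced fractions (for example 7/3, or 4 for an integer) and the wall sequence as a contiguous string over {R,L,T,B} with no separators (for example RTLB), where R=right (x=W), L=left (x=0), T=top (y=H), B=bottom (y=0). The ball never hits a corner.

Final position: (2,10)
Wall sequence: RBLRT

1. t=2 → R at (5,3); v=(-1,-1)
2. t=3 → B at (2,0); v=(-1,1)
3. t=2 → L at (0,2); v=(1,1)
4. t=5 → R at (5,7); v=(-1,1)
5. t=3 → T at (2,10); v=(-1,-1)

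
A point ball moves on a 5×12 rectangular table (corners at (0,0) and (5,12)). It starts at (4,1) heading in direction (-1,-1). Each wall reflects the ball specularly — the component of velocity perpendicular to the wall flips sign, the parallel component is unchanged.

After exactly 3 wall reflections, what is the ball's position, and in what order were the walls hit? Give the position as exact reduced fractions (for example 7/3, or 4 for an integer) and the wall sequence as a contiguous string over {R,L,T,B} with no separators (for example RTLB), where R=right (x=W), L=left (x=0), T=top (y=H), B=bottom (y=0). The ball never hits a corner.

Final position: (5,8)
Wall sequence: BLR

1. t=1 → B at (3,0); v=(-1,1)
2. t=3 → L at (0,3); v=(1,1)
3. t=5 → R at (5,8); v=(-1,1)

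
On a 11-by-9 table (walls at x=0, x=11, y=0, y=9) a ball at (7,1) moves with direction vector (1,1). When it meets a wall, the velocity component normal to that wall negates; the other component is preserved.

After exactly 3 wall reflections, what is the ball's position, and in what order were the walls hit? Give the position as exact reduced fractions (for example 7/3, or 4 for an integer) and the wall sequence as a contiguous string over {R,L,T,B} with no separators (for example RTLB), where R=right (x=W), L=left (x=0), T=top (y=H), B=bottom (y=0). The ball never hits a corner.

Final position: (0,2)
Wall sequence: RTL

1. t=4 → R at (11,5); v=(-1,1)
2. t=4 → T at (7,9); v=(-1,-1)
3. t=7 → L at (0,2); v=(1,-1)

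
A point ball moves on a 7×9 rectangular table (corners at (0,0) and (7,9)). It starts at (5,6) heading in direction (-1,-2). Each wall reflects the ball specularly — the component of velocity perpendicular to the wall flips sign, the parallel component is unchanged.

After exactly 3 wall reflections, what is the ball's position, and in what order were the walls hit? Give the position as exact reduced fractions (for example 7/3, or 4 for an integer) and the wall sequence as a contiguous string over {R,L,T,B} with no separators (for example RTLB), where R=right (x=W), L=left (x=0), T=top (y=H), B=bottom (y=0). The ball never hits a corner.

1. t=3 → B at (2,0); v=(-1,2)
2. t=2 → L at (0,4); v=(1,2)
3. t=5/2 → T at (5/2,9); v=(1,-2)

Final position: (5/2,9)
Wall sequence: BLT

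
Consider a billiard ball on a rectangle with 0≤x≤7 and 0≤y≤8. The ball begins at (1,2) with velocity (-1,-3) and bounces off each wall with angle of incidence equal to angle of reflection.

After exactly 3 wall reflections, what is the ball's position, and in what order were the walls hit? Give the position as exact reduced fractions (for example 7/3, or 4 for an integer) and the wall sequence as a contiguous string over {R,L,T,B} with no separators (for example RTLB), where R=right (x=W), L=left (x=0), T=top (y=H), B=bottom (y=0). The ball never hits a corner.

1. t=2/3 → B at (1/3,0); v=(-1,3)
2. t=1/3 → L at (0,1); v=(1,3)
3. t=7/3 → T at (7/3,8); v=(1,-3)

Final position: (7/3,8)
Wall sequence: BLT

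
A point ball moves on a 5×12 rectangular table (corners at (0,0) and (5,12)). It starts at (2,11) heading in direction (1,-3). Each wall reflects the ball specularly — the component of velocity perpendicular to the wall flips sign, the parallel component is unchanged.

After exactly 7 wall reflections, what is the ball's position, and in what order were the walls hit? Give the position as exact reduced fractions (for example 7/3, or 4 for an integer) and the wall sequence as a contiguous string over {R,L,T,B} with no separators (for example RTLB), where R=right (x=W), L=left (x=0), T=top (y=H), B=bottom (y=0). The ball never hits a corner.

Final position: (7/3,12)
Wall sequence: RBTLBRT

1. t=3 → R at (5,2); v=(-1,-3)
2. t=2/3 → B at (13/3,0); v=(-1,3)
3. t=4 → T at (1/3,12); v=(-1,-3)
4. t=1/3 → L at (0,11); v=(1,-3)
5. t=11/3 → B at (11/3,0); v=(1,3)
6. t=4/3 → R at (5,4); v=(-1,3)
7. t=8/3 → T at (7/3,12); v=(-1,-3)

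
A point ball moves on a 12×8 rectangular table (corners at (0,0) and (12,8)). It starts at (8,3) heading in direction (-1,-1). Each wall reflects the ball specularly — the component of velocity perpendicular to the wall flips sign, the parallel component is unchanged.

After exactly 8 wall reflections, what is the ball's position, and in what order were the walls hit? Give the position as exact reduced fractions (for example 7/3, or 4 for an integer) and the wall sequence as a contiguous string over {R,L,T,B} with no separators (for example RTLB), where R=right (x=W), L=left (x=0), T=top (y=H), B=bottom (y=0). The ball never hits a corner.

1. t=3 → B at (5,0); v=(-1,1)
2. t=5 → L at (0,5); v=(1,1)
3. t=3 → T at (3,8); v=(1,-1)
4. t=8 → B at (11,0); v=(1,1)
5. t=1 → R at (12,1); v=(-1,1)
6. t=7 → T at (5,8); v=(-1,-1)
7. t=5 → L at (0,3); v=(1,-1)
8. t=3 → B at (3,0); v=(1,1)

Final position: (3,0)
Wall sequence: BLTBRTLB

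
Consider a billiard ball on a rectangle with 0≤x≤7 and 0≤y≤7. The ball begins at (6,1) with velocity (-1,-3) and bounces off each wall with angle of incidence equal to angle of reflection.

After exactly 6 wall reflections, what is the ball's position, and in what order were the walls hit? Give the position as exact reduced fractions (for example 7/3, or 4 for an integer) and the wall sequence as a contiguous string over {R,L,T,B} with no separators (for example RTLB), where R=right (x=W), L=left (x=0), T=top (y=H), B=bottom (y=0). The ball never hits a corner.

1. t=1/3 → B at (17/3,0); v=(-1,3)
2. t=7/3 → T at (10/3,7); v=(-1,-3)
3. t=7/3 → B at (1,0); v=(-1,3)
4. t=1 → L at (0,3); v=(1,3)
5. t=4/3 → T at (4/3,7); v=(1,-3)
6. t=7/3 → B at (11/3,0); v=(1,3)

Final position: (11/3,0)
Wall sequence: BTBLTB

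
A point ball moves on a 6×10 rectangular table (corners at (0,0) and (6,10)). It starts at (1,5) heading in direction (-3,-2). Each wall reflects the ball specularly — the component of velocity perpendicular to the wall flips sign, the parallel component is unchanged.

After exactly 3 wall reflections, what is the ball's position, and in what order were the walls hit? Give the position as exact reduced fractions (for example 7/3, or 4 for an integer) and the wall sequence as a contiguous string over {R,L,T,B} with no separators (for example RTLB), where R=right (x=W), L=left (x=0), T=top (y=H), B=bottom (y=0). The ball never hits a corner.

Final position: (11/2,0)
Wall sequence: LRB

1. t=1/3 → L at (0,13/3); v=(3,-2)
2. t=2 → R at (6,1/3); v=(-3,-2)
3. t=1/6 → B at (11/2,0); v=(-3,2)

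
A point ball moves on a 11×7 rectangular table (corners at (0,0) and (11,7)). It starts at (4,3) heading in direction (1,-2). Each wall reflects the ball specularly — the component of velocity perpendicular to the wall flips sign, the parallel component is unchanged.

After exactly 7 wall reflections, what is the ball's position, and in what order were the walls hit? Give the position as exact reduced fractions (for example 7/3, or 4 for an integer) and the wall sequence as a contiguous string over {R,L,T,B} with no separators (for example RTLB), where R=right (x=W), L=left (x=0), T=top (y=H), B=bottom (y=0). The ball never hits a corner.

Final position: (0,5)
Wall sequence: BTRBTBL

1. t=3/2 → B at (11/2,0); v=(1,2)
2. t=7/2 → T at (9,7); v=(1,-2)
3. t=2 → R at (11,3); v=(-1,-2)
4. t=3/2 → B at (19/2,0); v=(-1,2)
5. t=7/2 → T at (6,7); v=(-1,-2)
6. t=7/2 → B at (5/2,0); v=(-1,2)
7. t=5/2 → L at (0,5); v=(1,2)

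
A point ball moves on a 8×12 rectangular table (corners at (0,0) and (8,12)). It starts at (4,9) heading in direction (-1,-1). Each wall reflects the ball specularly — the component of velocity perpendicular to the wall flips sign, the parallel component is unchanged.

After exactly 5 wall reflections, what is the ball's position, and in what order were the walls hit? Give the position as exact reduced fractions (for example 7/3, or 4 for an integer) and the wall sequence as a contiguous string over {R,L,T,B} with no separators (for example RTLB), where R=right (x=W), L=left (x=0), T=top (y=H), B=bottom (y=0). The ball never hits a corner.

Final position: (1,12)
Wall sequence: LBRLT

1. t=4 → L at (0,5); v=(1,-1)
2. t=5 → B at (5,0); v=(1,1)
3. t=3 → R at (8,3); v=(-1,1)
4. t=8 → L at (0,11); v=(1,1)
5. t=1 → T at (1,12); v=(1,-1)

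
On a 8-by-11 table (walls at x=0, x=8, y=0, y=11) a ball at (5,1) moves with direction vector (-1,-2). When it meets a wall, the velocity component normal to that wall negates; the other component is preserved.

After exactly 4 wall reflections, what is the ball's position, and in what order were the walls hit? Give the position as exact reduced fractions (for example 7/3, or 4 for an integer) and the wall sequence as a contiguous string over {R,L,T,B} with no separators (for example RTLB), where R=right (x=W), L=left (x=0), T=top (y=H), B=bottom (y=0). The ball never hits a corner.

1. t=1/2 → B at (9/2,0); v=(-1,2)
2. t=9/2 → L at (0,9); v=(1,2)
3. t=1 → T at (1,11); v=(1,-2)
4. t=11/2 → B at (13/2,0); v=(1,2)

Final position: (13/2,0)
Wall sequence: BLTB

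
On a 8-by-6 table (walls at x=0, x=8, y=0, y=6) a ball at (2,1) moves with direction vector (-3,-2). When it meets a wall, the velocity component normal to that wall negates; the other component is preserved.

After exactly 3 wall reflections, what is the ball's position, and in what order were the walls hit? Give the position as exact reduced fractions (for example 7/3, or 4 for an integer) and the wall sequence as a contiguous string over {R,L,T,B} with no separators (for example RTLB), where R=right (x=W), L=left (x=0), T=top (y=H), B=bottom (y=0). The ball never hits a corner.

Final position: (8,17/3)
Wall sequence: BLR

1. t=1/2 → B at (1/2,0); v=(-3,2)
2. t=1/6 → L at (0,1/3); v=(3,2)
3. t=8/3 → R at (8,17/3); v=(-3,2)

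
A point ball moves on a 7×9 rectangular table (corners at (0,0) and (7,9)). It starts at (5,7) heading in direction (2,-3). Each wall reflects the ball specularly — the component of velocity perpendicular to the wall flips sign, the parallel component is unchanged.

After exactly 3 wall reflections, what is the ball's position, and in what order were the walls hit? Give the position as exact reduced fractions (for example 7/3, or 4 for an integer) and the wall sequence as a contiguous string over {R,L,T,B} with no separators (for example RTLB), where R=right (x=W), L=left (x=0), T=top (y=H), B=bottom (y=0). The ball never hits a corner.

1. t=1 → R at (7,4); v=(-2,-3)
2. t=4/3 → B at (13/3,0); v=(-2,3)
3. t=13/6 → L at (0,13/2); v=(2,3)

Final position: (0,13/2)
Wall sequence: RBL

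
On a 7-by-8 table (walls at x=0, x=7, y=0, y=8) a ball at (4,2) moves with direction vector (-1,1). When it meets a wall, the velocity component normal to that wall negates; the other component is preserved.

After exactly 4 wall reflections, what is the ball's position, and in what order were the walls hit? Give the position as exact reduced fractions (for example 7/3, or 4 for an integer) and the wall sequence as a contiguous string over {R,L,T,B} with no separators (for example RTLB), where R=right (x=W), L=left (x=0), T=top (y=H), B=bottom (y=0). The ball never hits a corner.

Final position: (4,0)
Wall sequence: LTRB

1. t=4 → L at (0,6); v=(1,1)
2. t=2 → T at (2,8); v=(1,-1)
3. t=5 → R at (7,3); v=(-1,-1)
4. t=3 → B at (4,0); v=(-1,1)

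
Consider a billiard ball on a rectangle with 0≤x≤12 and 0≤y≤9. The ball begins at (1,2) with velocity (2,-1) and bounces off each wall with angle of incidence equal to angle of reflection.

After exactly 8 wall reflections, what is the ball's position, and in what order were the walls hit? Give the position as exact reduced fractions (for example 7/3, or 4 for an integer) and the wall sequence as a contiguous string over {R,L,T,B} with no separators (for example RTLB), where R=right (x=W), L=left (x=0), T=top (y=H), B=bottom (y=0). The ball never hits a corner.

1. t=2 → B at (5,0); v=(2,1)
2. t=7/2 → R at (12,7/2); v=(-2,1)
3. t=11/2 → T at (1,9); v=(-2,-1)
4. t=1/2 → L at (0,17/2); v=(2,-1)
5. t=6 → R at (12,5/2); v=(-2,-1)
6. t=5/2 → B at (7,0); v=(-2,1)
7. t=7/2 → L at (0,7/2); v=(2,1)
8. t=11/2 → T at (11,9); v=(2,-1)

Final position: (11,9)
Wall sequence: BRTLRBLT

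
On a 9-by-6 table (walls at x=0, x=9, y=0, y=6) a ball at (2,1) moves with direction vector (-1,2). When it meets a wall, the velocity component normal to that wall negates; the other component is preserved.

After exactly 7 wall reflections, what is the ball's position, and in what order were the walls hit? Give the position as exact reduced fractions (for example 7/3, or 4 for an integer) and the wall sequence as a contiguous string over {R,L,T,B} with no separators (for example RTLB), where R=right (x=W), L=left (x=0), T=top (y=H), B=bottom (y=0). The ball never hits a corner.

1. t=2 → L at (0,5); v=(1,2)
2. t=1/2 → T at (1/2,6); v=(1,-2)
3. t=3 → B at (7/2,0); v=(1,2)
4. t=3 → T at (13/2,6); v=(1,-2)
5. t=5/2 → R at (9,1); v=(-1,-2)
6. t=1/2 → B at (17/2,0); v=(-1,2)
7. t=3 → T at (11/2,6); v=(-1,-2)

Final position: (11/2,6)
Wall sequence: LTBTRBT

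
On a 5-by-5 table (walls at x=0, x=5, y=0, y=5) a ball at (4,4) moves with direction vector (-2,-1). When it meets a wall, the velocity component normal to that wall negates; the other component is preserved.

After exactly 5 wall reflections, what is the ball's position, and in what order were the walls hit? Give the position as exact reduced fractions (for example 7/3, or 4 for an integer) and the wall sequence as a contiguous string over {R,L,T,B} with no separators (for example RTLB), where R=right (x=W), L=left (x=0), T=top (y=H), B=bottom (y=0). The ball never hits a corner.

Final position: (4,5)
Wall sequence: LBRLT

1. t=2 → L at (0,2); v=(2,-1)
2. t=2 → B at (4,0); v=(2,1)
3. t=1/2 → R at (5,1/2); v=(-2,1)
4. t=5/2 → L at (0,3); v=(2,1)
5. t=2 → T at (4,5); v=(2,-1)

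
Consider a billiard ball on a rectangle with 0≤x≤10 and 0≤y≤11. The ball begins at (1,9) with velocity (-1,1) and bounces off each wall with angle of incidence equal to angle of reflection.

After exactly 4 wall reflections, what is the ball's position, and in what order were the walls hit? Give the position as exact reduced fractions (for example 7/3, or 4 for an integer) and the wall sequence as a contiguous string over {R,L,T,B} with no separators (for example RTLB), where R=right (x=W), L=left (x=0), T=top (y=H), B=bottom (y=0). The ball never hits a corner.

Final position: (8,0)
Wall sequence: LTRB

1. t=1 → L at (0,10); v=(1,1)
2. t=1 → T at (1,11); v=(1,-1)
3. t=9 → R at (10,2); v=(-1,-1)
4. t=2 → B at (8,0); v=(-1,1)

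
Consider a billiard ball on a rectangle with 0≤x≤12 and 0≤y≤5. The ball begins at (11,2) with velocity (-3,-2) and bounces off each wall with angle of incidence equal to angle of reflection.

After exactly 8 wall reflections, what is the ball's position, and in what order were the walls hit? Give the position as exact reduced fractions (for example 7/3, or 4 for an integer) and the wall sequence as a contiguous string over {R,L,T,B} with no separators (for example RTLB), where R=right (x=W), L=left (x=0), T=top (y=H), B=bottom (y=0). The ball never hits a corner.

Final position: (0,4/3)
Wall sequence: BTLBRTBL

1. t=1 → B at (8,0); v=(-3,2)
2. t=5/2 → T at (1/2,5); v=(-3,-2)
3. t=1/6 → L at (0,14/3); v=(3,-2)
4. t=7/3 → B at (7,0); v=(3,2)
5. t=5/3 → R at (12,10/3); v=(-3,2)
6. t=5/6 → T at (19/2,5); v=(-3,-2)
7. t=5/2 → B at (2,0); v=(-3,2)
8. t=2/3 → L at (0,4/3); v=(3,2)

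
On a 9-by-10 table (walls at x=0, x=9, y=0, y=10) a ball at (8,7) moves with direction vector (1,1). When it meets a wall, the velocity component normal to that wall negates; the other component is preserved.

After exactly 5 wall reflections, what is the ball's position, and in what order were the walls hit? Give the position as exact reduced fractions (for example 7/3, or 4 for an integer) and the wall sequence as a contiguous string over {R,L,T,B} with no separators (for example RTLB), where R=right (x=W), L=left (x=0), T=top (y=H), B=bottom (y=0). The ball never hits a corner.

Final position: (9,6)
Wall sequence: RTLBR

1. t=1 → R at (9,8); v=(-1,1)
2. t=2 → T at (7,10); v=(-1,-1)
3. t=7 → L at (0,3); v=(1,-1)
4. t=3 → B at (3,0); v=(1,1)
5. t=6 → R at (9,6); v=(-1,1)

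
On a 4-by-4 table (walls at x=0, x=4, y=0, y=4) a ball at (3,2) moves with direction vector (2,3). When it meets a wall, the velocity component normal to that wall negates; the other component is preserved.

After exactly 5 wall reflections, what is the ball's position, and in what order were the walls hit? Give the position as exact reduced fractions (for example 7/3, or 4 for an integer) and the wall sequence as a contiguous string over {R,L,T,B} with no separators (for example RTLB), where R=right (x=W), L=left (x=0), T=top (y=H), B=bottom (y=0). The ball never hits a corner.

1. t=1/2 → R at (4,7/2); v=(-2,3)
2. t=1/6 → T at (11/3,4); v=(-2,-3)
3. t=4/3 → B at (1,0); v=(-2,3)
4. t=1/2 → L at (0,3/2); v=(2,3)
5. t=5/6 → T at (5/3,4); v=(2,-3)

Final position: (5/3,4)
Wall sequence: RTBLT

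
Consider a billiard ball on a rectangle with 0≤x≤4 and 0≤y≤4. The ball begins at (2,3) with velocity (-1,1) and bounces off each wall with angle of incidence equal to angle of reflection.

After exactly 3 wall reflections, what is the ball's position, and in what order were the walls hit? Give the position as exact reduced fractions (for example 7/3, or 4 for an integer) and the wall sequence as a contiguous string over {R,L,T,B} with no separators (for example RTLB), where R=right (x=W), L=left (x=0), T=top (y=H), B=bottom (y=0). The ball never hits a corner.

Final position: (3,0)
Wall sequence: TLB

1. t=1 → T at (1,4); v=(-1,-1)
2. t=1 → L at (0,3); v=(1,-1)
3. t=3 → B at (3,0); v=(1,1)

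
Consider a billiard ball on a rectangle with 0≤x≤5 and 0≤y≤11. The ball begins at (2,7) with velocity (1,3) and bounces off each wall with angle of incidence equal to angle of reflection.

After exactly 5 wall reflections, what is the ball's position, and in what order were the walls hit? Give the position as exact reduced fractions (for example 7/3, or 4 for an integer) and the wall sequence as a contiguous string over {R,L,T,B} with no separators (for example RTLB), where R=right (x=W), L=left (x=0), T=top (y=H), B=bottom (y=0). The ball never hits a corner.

Final position: (2/3,11)
Wall sequence: TRBLT

1. t=4/3 → T at (10/3,11); v=(1,-3)
2. t=5/3 → R at (5,6); v=(-1,-3)
3. t=2 → B at (3,0); v=(-1,3)
4. t=3 → L at (0,9); v=(1,3)
5. t=2/3 → T at (2/3,11); v=(1,-3)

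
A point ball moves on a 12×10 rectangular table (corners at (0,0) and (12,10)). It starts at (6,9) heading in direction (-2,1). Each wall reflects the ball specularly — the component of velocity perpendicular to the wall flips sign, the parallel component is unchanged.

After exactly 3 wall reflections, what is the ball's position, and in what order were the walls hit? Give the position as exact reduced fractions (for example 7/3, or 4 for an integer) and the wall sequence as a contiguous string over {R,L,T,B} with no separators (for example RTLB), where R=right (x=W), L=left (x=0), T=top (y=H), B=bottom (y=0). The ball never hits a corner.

Final position: (12,2)
Wall sequence: TLR

1. t=1 → T at (4,10); v=(-2,-1)
2. t=2 → L at (0,8); v=(2,-1)
3. t=6 → R at (12,2); v=(-2,-1)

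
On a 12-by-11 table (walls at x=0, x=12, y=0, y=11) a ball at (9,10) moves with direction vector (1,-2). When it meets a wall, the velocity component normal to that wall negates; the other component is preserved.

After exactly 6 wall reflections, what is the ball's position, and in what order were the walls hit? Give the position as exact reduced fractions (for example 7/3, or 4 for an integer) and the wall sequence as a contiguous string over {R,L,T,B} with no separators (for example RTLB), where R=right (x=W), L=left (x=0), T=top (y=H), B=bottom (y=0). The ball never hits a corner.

1. t=3 → R at (12,4); v=(-1,-2)
2. t=2 → B at (10,0); v=(-1,2)
3. t=11/2 → T at (9/2,11); v=(-1,-2)
4. t=9/2 → L at (0,2); v=(1,-2)
5. t=1 → B at (1,0); v=(1,2)
6. t=11/2 → T at (13/2,11); v=(1,-2)

Final position: (13/2,11)
Wall sequence: RBTLBT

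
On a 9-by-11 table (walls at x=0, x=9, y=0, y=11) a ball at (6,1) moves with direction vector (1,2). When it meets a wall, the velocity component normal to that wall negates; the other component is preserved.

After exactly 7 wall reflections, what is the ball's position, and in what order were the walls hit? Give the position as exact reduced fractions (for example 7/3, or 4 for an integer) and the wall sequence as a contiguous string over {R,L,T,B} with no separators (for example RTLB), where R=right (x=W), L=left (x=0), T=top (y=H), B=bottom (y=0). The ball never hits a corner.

Final position: (17/2,0)
Wall sequence: RTBLTRB

1. t=3 → R at (9,7); v=(-1,2)
2. t=2 → T at (7,11); v=(-1,-2)
3. t=11/2 → B at (3/2,0); v=(-1,2)
4. t=3/2 → L at (0,3); v=(1,2)
5. t=4 → T at (4,11); v=(1,-2)
6. t=5 → R at (9,1); v=(-1,-2)
7. t=1/2 → B at (17/2,0); v=(-1,2)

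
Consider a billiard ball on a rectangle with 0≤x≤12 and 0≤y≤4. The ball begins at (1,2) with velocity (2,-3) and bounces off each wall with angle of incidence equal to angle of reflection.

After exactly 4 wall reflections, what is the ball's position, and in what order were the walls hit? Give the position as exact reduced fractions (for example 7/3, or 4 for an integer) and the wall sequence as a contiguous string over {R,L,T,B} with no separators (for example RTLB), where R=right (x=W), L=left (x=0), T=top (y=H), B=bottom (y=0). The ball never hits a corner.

Final position: (31/3,4)
Wall sequence: BTBT

1. t=2/3 → B at (7/3,0); v=(2,3)
2. t=4/3 → T at (5,4); v=(2,-3)
3. t=4/3 → B at (23/3,0); v=(2,3)
4. t=4/3 → T at (31/3,4); v=(2,-3)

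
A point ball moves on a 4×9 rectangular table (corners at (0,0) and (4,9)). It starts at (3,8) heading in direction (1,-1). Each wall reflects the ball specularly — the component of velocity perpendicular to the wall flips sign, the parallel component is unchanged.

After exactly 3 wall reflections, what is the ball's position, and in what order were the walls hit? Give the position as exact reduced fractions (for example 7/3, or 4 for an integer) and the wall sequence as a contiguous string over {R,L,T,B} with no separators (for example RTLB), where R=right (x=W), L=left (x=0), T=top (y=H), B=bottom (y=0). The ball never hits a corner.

1. t=1 → R at (4,7); v=(-1,-1)
2. t=4 → L at (0,3); v=(1,-1)
3. t=3 → B at (3,0); v=(1,1)

Final position: (3,0)
Wall sequence: RLB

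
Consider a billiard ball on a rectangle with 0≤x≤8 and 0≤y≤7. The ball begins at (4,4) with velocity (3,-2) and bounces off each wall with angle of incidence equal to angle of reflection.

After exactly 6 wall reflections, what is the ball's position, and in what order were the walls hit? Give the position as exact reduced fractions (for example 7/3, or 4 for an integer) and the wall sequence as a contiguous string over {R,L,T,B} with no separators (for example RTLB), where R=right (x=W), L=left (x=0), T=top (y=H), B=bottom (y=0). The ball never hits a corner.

Final position: (1,0)
Wall sequence: RBLTRB

1. t=4/3 → R at (8,4/3); v=(-3,-2)
2. t=2/3 → B at (6,0); v=(-3,2)
3. t=2 → L at (0,4); v=(3,2)
4. t=3/2 → T at (9/2,7); v=(3,-2)
5. t=7/6 → R at (8,14/3); v=(-3,-2)
6. t=7/3 → B at (1,0); v=(-3,2)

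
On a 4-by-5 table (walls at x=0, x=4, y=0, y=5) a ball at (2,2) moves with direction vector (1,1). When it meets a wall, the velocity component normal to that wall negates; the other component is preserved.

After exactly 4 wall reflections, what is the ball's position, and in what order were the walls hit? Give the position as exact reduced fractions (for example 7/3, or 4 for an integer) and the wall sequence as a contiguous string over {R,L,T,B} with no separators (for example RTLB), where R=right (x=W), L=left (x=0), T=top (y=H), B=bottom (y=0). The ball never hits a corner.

1. t=2 → R at (4,4); v=(-1,1)
2. t=1 → T at (3,5); v=(-1,-1)
3. t=3 → L at (0,2); v=(1,-1)
4. t=2 → B at (2,0); v=(1,1)

Final position: (2,0)
Wall sequence: RTLB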